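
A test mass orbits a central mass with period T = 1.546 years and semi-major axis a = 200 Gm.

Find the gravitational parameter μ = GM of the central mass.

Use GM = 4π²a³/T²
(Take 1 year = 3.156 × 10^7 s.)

Convert to SI: T = 1.546 years = 4.87918e+07 s; a = 200 Gm = 2e+11 m.
GM = 4π² · a³ / T².
GM = 4π² · (2e+11)³ / (4.87918e+07)² m³/s² ≈ 1.327e+20 m³/s² = 1.327 × 10^20 m³/s².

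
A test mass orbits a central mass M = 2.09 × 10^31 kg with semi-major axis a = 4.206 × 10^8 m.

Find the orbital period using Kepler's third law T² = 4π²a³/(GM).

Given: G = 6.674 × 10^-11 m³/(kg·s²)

GM = G · M = 6.674e-11 · 2.09e+31 = 1.39487e+21 m³/s².
Kepler's third law: T = 2π √(a³ / GM).
Substituting a = 4.206e+08 m and GM = 1.39487e+21 m³/s²:
T = 2π √((4.206e+08)³ / 1.39487e+21) s
T ≈ 1451 s = 24.19 minutes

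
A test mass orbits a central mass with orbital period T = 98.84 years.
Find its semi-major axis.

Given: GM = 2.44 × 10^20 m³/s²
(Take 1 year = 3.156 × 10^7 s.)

Convert to SI: T = 98.84 years = 3.11939e+09 s.
Invert Kepler's third law: a = (GM · T² / (4π²))^(1/3).
Substituting T = 3.11939e+09 s and GM = 2.44e+20 m³/s²:
a = (2.44e+20 · (3.11939e+09)² / (4π²))^(1/3) m
a ≈ 3.918e+12 m = 3.918 Tm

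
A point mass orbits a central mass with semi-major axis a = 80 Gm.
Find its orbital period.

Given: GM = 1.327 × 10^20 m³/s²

Convert to SI: a = 80 Gm = 8e+10 m.
Kepler's third law: T = 2π √(a³ / GM).
Substituting a = 8e+10 m and GM = 1.327e+20 m³/s²:
T = 2π √((8e+10)³ / 1.327e+20) s
T ≈ 1.234e+07 s = 142.8 days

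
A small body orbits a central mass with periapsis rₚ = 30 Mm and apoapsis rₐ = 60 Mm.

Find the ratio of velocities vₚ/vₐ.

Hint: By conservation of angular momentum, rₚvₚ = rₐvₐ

Convert to SI: rₚ = 30 Mm = 3e+07 m; rₐ = 60 Mm = 6e+07 m.
Conservation of angular momentum gives rₚvₚ = rₐvₐ, so vₚ/vₐ = rₐ/rₚ.
vₚ/vₐ = 6e+07 / 3e+07 ≈ 2.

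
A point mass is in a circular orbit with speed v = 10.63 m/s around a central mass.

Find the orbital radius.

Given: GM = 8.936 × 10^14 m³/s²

For a circular orbit, v² = GM / r, so r = GM / v².
r = 8.936e+14 / (10.63)² m ≈ 7.908e+12 m = 7.908 × 10^12 m.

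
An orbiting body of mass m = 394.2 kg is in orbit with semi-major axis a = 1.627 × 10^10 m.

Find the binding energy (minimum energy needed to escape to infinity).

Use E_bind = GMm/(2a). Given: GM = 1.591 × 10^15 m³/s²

Total orbital energy is E = −GMm/(2a); binding energy is E_bind = −E = GMm/(2a).
E_bind = 1.591e+15 · 394.2 / (2 · 1.627e+10) J ≈ 1.927e+07 J = 19.27 MJ.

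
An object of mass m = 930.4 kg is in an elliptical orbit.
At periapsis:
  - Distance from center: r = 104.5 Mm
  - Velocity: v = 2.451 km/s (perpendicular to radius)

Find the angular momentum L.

Convert to SI: r = 104.5 Mm = 1.045e+08 m; v = 2.451 km/s = 2451 m/s.
Since v is perpendicular to r, L = m · v · r.
L = 930.4 · 2451 · 1.045e+08 kg·m²/s ≈ 2.383e+14 kg·m²/s.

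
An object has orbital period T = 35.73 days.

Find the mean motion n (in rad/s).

Convert to SI: T = 35.73 days = 3.08707e+06 s.
n = 2π / T.
n = 2π / 3.08707e+06 s ≈ 2.035e-06 rad/s.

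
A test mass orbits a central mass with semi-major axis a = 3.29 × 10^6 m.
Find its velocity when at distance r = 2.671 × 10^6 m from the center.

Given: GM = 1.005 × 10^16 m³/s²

Vis-viva: v = √(GM · (2/r − 1/a)).
2/r − 1/a = 2/2.671e+06 − 1/3.29e+06 = 4.44832e-07 m⁻¹.
v = √(1.005e+16 · 4.44832e-07) m/s ≈ 6.686e+04 m/s = 66.86 km/s.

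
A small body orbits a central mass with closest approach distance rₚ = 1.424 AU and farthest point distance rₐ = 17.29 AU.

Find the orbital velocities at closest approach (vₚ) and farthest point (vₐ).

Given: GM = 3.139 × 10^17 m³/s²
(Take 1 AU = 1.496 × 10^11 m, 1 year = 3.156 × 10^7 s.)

Convert to SI: rₚ = 1.424 AU = 2.1303e+11 m; rₐ = 17.29 AU = 2.58658e+12 m.
Use the vis-viva equation v² = GM(2/r − 1/a) with a = (rₚ + rₐ)/2 = (2.1303e+11 + 2.58658e+12)/2 = 1.39981e+12 m.
vₚ = √(GM · (2/rₚ − 1/a)) = √(3.139e+17 · (2/2.1303e+11 − 1/1.39981e+12)) m/s ≈ 1650 m/s = 0.3481 AU/year.
vₐ = √(GM · (2/rₐ − 1/a)) = √(3.139e+17 · (2/2.58658e+12 − 1/1.39981e+12)) m/s ≈ 135.9 m/s = 0.02867 AU/year.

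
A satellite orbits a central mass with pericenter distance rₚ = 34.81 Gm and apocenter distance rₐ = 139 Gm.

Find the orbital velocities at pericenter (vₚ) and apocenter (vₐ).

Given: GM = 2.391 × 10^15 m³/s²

Convert to SI: rₚ = 34.81 Gm = 3.481e+10 m; rₐ = 139 Gm = 1.39e+11 m.
Use the vis-viva equation v² = GM(2/r − 1/a) with a = (rₚ + rₐ)/2 = (3.481e+10 + 1.39e+11)/2 = 8.6905e+10 m.
vₚ = √(GM · (2/rₚ − 1/a)) = √(2.391e+15 · (2/3.481e+10 − 1/8.6905e+10)) m/s ≈ 331.5 m/s = 331.5 m/s.
vₐ = √(GM · (2/rₐ − 1/a)) = √(2.391e+15 · (2/1.39e+11 − 1/8.6905e+10)) m/s ≈ 83.01 m/s = 83.01 m/s.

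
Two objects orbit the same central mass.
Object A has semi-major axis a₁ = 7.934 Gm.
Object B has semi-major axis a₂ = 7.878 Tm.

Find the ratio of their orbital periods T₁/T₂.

Convert to SI: a₁ = 7.934 Gm = 7.934e+09 m; a₂ = 7.878 Tm = 7.878e+12 m.
From Kepler's third law, (T₁/T₂)² = (a₁/a₂)³, so T₁/T₂ = (a₁/a₂)^(3/2).
a₁/a₂ = 7.934e+09 / 7.878e+12 = 0.00100711.
T₁/T₂ = (0.00100711)^(3/2) ≈ 3.196e-05.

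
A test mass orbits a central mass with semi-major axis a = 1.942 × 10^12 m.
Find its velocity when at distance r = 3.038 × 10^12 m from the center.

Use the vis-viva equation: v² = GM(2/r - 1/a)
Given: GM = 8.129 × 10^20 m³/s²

Vis-viva: v = √(GM · (2/r − 1/a)).
2/r − 1/a = 2/3.038e+12 − 1/1.942e+12 = 1.43395e-13 m⁻¹.
v = √(8.129e+20 · 1.43395e-13) m/s ≈ 1.08e+04 m/s = 10.8 km/s.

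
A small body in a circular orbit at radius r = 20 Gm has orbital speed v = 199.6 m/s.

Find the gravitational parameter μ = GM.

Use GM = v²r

Convert to SI: r = 20 Gm = 2e+10 m.
For a circular orbit v² = GM/r, so GM = v² · r.
GM = (199.6)² · 2e+10 m³/s² ≈ 7.968e+14 m³/s² = 7.968 × 10^14 m³/s².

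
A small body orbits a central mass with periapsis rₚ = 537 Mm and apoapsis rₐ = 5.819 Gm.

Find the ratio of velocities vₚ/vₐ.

Convert to SI: rₚ = 537 Mm = 5.37e+08 m; rₐ = 5.819 Gm = 5.819e+09 m.
Conservation of angular momentum gives rₚvₚ = rₐvₐ, so vₚ/vₐ = rₐ/rₚ.
vₚ/vₐ = 5.819e+09 / 5.37e+08 ≈ 10.84.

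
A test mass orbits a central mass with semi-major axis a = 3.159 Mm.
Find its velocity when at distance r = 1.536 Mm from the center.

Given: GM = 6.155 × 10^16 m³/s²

Convert to SI: a = 3.159 Mm = 3.159e+06 m; r = 1.536 Mm = 1.536e+06 m.
Vis-viva: v = √(GM · (2/r − 1/a)).
2/r − 1/a = 2/1.536e+06 − 1/3.159e+06 = 9.85527e-07 m⁻¹.
v = √(6.155e+16 · 9.85527e-07) m/s ≈ 2.463e+05 m/s = 246.3 km/s.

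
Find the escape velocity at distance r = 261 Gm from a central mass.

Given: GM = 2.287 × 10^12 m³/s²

Convert to SI: r = 261 Gm = 2.61e+11 m.
Escape velocity comes from setting total energy to zero: ½v² − GM/r = 0 ⇒ v_esc = √(2GM / r).
v_esc = √(2 · 2.287e+12 / 2.61e+11) m/s ≈ 4.186 m/s = 4.186 m/s.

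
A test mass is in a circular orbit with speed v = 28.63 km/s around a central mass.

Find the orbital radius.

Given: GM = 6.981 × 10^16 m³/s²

Convert to SI: v = 28.63 km/s = 28630 m/s.
For a circular orbit, v² = GM / r, so r = GM / v².
r = 6.981e+16 / (28630)² m ≈ 8.517e+07 m = 85.17 Mm.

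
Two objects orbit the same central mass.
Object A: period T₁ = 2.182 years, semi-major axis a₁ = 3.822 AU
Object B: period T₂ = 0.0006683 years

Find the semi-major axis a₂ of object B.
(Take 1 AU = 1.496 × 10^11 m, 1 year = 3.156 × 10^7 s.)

Convert to SI: T₁ = 2.182 years = 6.88639e+07 s; a₁ = 3.822 AU = 5.71771e+11 m; T₂ = 0.0006683 years = 21091.5 s.
Kepler's third law: (T₁/T₂)² = (a₁/a₂)³ ⇒ a₂ = a₁ · (T₂/T₁)^(2/3).
T₂/T₁ = 21091.5 / 6.88639e+07 = 0.000306279.
a₂ = 5.71771e+11 · (0.000306279)^(2/3) m ≈ 2.598e+09 m = 0.01737 AU.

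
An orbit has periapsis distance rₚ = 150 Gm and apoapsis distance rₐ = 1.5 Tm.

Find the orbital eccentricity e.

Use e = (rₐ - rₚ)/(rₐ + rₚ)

Convert to SI: rₚ = 150 Gm = 1.5e+11 m; rₐ = 1.5 Tm = 1.5e+12 m.
e = (rₐ − rₚ) / (rₐ + rₚ).
e = (1.5e+12 − 1.5e+11) / (1.5e+12 + 1.5e+11) = 1.35e+12 / 1.65e+12 ≈ 0.8182.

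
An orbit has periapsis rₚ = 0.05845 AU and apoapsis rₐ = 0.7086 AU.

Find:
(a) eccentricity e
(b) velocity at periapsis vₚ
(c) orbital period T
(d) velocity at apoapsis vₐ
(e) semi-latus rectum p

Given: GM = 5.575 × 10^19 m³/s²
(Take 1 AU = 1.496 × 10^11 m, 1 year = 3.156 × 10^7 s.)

Convert to SI: rₚ = 0.05845 AU = 8.74412e+09 m; rₐ = 0.7086 AU = 1.06007e+11 m.
(a) e = (rₐ − rₚ)/(rₐ + rₚ) = (1.06007e+11 − 8.74412e+09)/(1.06007e+11 + 8.74412e+09) ≈ 0.8476
(b) With a = (rₚ + rₐ)/2 = 5.73753e+10 m, vₚ = √(GM (2/rₚ − 1/a)) = √(5.575e+19 · (2/8.74412e+09 − 1/5.73753e+10)) m/s ≈ 1.085e+05 m/s
(c) With a = (rₚ + rₐ)/2 = 5.73753e+10 m, T = 2π √(a³/GM) = 2π √((5.73753e+10)³/5.575e+19) s ≈ 1.156e+07 s
(d) With a = (rₚ + rₐ)/2 = 5.73753e+10 m, vₐ = √(GM (2/rₐ − 1/a)) = √(5.575e+19 · (2/1.06007e+11 − 1/5.73753e+10)) m/s ≈ 8953 m/s
(e) From a = (rₚ + rₐ)/2 = 5.73753e+10 m and e = (rₐ − rₚ)/(rₐ + rₚ) = 0.847598, p = a(1 − e²) = 5.73753e+10 · (1 − (0.847598)²) ≈ 1.616e+10 m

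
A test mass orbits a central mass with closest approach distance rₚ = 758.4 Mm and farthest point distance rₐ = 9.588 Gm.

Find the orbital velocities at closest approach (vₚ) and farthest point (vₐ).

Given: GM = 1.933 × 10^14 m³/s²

Convert to SI: rₚ = 758.4 Mm = 7.584e+08 m; rₐ = 9.588 Gm = 9.588e+09 m.
Use the vis-viva equation v² = GM(2/r − 1/a) with a = (rₚ + rₐ)/2 = (7.584e+08 + 9.588e+09)/2 = 5.1732e+09 m.
vₚ = √(GM · (2/rₚ − 1/a)) = √(1.933e+14 · (2/7.584e+08 − 1/5.1732e+09)) m/s ≈ 687.3 m/s = 687.3 m/s.
vₐ = √(GM · (2/rₐ − 1/a)) = √(1.933e+14 · (2/9.588e+09 − 1/5.1732e+09)) m/s ≈ 54.37 m/s = 54.37 m/s.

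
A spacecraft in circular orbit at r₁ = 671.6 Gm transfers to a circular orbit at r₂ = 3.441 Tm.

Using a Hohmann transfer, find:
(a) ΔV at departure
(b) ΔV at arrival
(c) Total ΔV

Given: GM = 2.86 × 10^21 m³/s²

Convert to SI: r₁ = 671.6 Gm = 6.716e+11 m; r₂ = 3.441 Tm = 3.441e+12 m.
Transfer semi-major axis: a_t = (r₁ + r₂)/2 = (6.716e+11 + 3.441e+12)/2 = 2.0563e+12 m.
Circular speeds: v₁ = √(GM/r₁) = 65257.1 m/s, v₂ = √(GM/r₂) = 28829.7 m/s.
Transfer speeds (vis-viva v² = GM(2/r − 1/a_t)): v₁ᵗ = 84416.4 m/s, v₂ᵗ = 16476 m/s.
(a) ΔV₁ = |v₁ᵗ − v₁| ≈ 1.916e+04 m/s = 19.16 km/s.
(b) ΔV₂ = |v₂ − v₂ᵗ| ≈ 1.235e+04 m/s = 12.35 km/s.
(c) ΔV_total = ΔV₁ + ΔV₂ ≈ 3.151e+04 m/s = 31.51 km/s.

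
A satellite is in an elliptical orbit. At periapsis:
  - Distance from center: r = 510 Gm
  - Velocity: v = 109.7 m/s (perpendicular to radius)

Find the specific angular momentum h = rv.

Convert to SI: r = 510 Gm = 5.1e+11 m.
With v perpendicular to r, h = r · v.
h = 5.1e+11 · 109.7 m²/s ≈ 5.595e+13 m²/s.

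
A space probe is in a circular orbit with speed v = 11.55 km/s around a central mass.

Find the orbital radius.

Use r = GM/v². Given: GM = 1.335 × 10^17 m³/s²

Convert to SI: v = 11.55 km/s = 11550 m/s.
For a circular orbit, v² = GM / r, so r = GM / v².
r = 1.335e+17 / (11550)² m ≈ 1.001e+09 m = 1.001 Gm.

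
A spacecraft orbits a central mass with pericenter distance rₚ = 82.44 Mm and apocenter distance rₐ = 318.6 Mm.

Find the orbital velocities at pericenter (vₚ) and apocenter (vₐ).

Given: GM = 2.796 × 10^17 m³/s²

Convert to SI: rₚ = 82.44 Mm = 8.244e+07 m; rₐ = 318.6 Mm = 3.186e+08 m.
Use the vis-viva equation v² = GM(2/r − 1/a) with a = (rₚ + rₐ)/2 = (8.244e+07 + 3.186e+08)/2 = 2.0052e+08 m.
vₚ = √(GM · (2/rₚ − 1/a)) = √(2.796e+17 · (2/8.244e+07 − 1/2.0052e+08)) m/s ≈ 7.341e+04 m/s = 73.41 km/s.
vₐ = √(GM · (2/rₐ − 1/a)) = √(2.796e+17 · (2/3.186e+08 − 1/2.0052e+08)) m/s ≈ 1.899e+04 m/s = 18.99 km/s.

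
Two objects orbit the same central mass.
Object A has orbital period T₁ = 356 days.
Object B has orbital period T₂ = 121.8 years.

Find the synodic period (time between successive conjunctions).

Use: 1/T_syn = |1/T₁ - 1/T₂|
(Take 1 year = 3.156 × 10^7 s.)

Convert to SI: T₁ = 356 days = 3.07584e+07 s; T₂ = 121.8 years = 3.84401e+09 s.
T_syn = |T₁ · T₂ / (T₁ − T₂)|.
T_syn = |3.07584e+07 · 3.84401e+09 / (3.07584e+07 − 3.84401e+09)| s ≈ 3.101e+07 s = 358.9 days.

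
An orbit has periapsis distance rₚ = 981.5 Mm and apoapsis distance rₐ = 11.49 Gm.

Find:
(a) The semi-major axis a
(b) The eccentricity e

Convert to SI: rₚ = 981.5 Mm = 9.815e+08 m; rₐ = 11.49 Gm = 1.149e+10 m.
(a) a = (rₚ + rₐ) / 2 = (9.815e+08 + 1.149e+10) / 2 ≈ 6.236e+09 m = 6.236 Gm.
(b) e = (rₐ − rₚ) / (rₐ + rₚ) = (1.149e+10 − 9.815e+08) / (1.149e+10 + 9.815e+08) ≈ 0.8426.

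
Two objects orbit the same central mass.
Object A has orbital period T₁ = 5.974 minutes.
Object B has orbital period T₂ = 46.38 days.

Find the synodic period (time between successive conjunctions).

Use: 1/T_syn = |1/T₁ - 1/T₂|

Convert to SI: T₁ = 5.974 minutes = 358.44 s; T₂ = 46.38 days = 4.00723e+06 s.
T_syn = |T₁ · T₂ / (T₁ − T₂)|.
T_syn = |358.44 · 4.00723e+06 / (358.44 − 4.00723e+06)| s ≈ 358.5 s = 5.975 minutes.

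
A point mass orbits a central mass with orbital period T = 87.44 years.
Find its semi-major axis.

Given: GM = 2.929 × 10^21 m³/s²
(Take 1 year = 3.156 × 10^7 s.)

Convert to SI: T = 87.44 years = 2.75961e+09 s.
Invert Kepler's third law: a = (GM · T² / (4π²))^(1/3).
Substituting T = 2.75961e+09 s and GM = 2.929e+21 m³/s²:
a = (2.929e+21 · (2.75961e+09)² / (4π²))^(1/3) m
a ≈ 8.267e+12 m = 8.267 Tm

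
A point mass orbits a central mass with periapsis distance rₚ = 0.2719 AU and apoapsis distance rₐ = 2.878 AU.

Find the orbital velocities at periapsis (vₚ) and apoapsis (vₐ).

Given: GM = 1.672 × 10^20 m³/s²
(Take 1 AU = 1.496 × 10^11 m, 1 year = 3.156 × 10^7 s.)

Convert to SI: rₚ = 0.2719 AU = 4.06762e+10 m; rₐ = 2.878 AU = 4.30549e+11 m.
Use the vis-viva equation v² = GM(2/r − 1/a) with a = (rₚ + rₐ)/2 = (4.06762e+10 + 4.30549e+11)/2 = 2.35613e+11 m.
vₚ = √(GM · (2/rₚ − 1/a)) = √(1.672e+20 · (2/4.06762e+10 − 1/2.35613e+11)) m/s ≈ 8.667e+04 m/s = 18.28 AU/year.
vₐ = √(GM · (2/rₐ − 1/a)) = √(1.672e+20 · (2/4.30549e+11 − 1/2.35613e+11)) m/s ≈ 8188 m/s = 1.727 AU/year.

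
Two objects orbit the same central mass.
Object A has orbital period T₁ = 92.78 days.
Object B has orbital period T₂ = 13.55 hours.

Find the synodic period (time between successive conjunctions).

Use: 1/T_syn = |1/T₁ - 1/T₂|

Convert to SI: T₁ = 92.78 days = 8.01619e+06 s; T₂ = 13.55 hours = 48780 s.
T_syn = |T₁ · T₂ / (T₁ − T₂)|.
T_syn = |8.01619e+06 · 48780 / (8.01619e+06 − 48780)| s ≈ 4.908e+04 s = 13.63 hours.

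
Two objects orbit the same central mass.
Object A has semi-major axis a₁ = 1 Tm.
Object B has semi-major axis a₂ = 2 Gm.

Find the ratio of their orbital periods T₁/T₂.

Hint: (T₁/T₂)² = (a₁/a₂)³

Convert to SI: a₁ = 1 Tm = 1e+12 m; a₂ = 2 Gm = 2e+09 m.
From Kepler's third law, (T₁/T₂)² = (a₁/a₂)³, so T₁/T₂ = (a₁/a₂)^(3/2).
a₁/a₂ = 1e+12 / 2e+09 = 500.
T₁/T₂ = (500)^(3/2) ≈ 1.118e+04.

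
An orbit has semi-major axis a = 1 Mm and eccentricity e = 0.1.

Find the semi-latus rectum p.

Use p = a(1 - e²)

Convert to SI: a = 1 Mm = 1e+06 m.
p = a (1 − e²).
p = 1e+06 · (1 − (0.1)²) = 1e+06 · 0.99 ≈ 9.9e+05 m = 990 km.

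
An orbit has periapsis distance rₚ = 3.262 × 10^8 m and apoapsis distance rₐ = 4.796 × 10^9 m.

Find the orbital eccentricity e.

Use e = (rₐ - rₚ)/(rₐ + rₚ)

e = (rₐ − rₚ) / (rₐ + rₚ).
e = (4.796e+09 − 3.262e+08) / (4.796e+09 + 3.262e+08) = 4.4698e+09 / 5.1222e+09 ≈ 0.8726.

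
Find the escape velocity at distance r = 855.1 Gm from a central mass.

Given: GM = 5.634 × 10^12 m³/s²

Convert to SI: r = 855.1 Gm = 8.551e+11 m.
Escape velocity comes from setting total energy to zero: ½v² − GM/r = 0 ⇒ v_esc = √(2GM / r).
v_esc = √(2 · 5.634e+12 / 8.551e+11) m/s ≈ 3.63 m/s = 3.63 m/s.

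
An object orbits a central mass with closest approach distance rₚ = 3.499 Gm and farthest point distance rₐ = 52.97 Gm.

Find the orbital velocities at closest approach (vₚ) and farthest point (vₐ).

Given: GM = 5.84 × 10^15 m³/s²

Convert to SI: rₚ = 3.499 Gm = 3.499e+09 m; rₐ = 52.97 Gm = 5.297e+10 m.
Use the vis-viva equation v² = GM(2/r − 1/a) with a = (rₚ + rₐ)/2 = (3.499e+09 + 5.297e+10)/2 = 2.82345e+10 m.
vₚ = √(GM · (2/rₚ − 1/a)) = √(5.84e+15 · (2/3.499e+09 − 1/2.82345e+10)) m/s ≈ 1770 m/s = 1.77 km/s.
vₐ = √(GM · (2/rₐ − 1/a)) = √(5.84e+15 · (2/5.297e+10 − 1/2.82345e+10)) m/s ≈ 116.9 m/s = 116.9 m/s.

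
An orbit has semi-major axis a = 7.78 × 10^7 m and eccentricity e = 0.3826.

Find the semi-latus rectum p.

p = a (1 − e²).
p = 7.78e+07 · (1 − (0.3826)²) = 7.78e+07 · 0.853617 ≈ 6.641e+07 m = 6.641 × 10^7 m.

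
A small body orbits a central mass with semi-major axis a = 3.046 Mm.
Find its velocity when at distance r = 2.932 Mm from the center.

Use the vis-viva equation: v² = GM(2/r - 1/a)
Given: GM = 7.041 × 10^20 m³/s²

Convert to SI: a = 3.046 Mm = 3.046e+06 m; r = 2.932 Mm = 2.932e+06 m.
Vis-viva: v = √(GM · (2/r − 1/a)).
2/r − 1/a = 2/2.932e+06 − 1/3.046e+06 = 3.53829e-07 m⁻¹.
v = √(7.041e+20 · 3.53829e-07) m/s ≈ 1.578e+07 m/s = 1.578e+04 km/s.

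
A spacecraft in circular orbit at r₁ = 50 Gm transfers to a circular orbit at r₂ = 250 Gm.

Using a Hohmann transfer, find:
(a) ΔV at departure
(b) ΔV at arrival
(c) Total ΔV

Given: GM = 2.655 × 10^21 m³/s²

Convert to SI: r₁ = 50 Gm = 5e+10 m; r₂ = 250 Gm = 2.5e+11 m.
Transfer semi-major axis: a_t = (r₁ + r₂)/2 = (5e+10 + 2.5e+11)/2 = 1.5e+11 m.
Circular speeds: v₁ = √(GM/r₁) = 230434 m/s, v₂ = √(GM/r₂) = 103053 m/s.
Transfer speeds (vis-viva v² = GM(2/r − 1/a_t)): v₁ᵗ = 297489 m/s, v₂ᵗ = 59497.9 m/s.
(a) ΔV₁ = |v₁ᵗ − v₁| ≈ 6.706e+04 m/s = 67.06 km/s.
(b) ΔV₂ = |v₂ − v₂ᵗ| ≈ 4.356e+04 m/s = 43.56 km/s.
(c) ΔV_total = ΔV₁ + ΔV₂ ≈ 1.106e+05 m/s = 110.6 km/s.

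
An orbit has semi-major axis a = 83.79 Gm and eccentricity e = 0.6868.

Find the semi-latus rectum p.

Convert to SI: a = 83.79 Gm = 8.379e+10 m.
p = a (1 − e²).
p = 8.379e+10 · (1 − (0.6868)²) = 8.379e+10 · 0.528306 ≈ 4.427e+10 m = 44.27 Gm.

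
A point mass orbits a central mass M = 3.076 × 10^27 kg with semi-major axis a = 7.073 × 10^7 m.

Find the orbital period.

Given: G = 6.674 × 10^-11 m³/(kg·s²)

GM = G · M = 6.674e-11 · 3.076e+27 = 2.05292e+17 m³/s².
Kepler's third law: T = 2π √(a³ / GM).
Substituting a = 7.073e+07 m and GM = 2.05292e+17 m³/s²:
T = 2π √((7.073e+07)³ / 2.05292e+17) s
T ≈ 8249 s = 2.291 hours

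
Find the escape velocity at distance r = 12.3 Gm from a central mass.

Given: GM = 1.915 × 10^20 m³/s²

Convert to SI: r = 12.3 Gm = 1.23e+10 m.
Escape velocity comes from setting total energy to zero: ½v² − GM/r = 0 ⇒ v_esc = √(2GM / r).
v_esc = √(2 · 1.915e+20 / 1.23e+10) m/s ≈ 1.765e+05 m/s = 176.5 km/s.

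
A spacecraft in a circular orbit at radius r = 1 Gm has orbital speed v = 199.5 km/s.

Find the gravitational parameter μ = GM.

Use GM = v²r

Convert to SI: r = 1 Gm = 1e+09 m; v = 199.5 km/s = 199500 m/s.
For a circular orbit v² = GM/r, so GM = v² · r.
GM = (199500)² · 1e+09 m³/s² ≈ 3.98e+19 m³/s² = 3.98 × 10^19 m³/s².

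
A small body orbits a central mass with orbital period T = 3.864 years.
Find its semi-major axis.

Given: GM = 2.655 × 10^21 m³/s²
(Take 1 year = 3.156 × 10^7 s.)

Convert to SI: T = 3.864 years = 1.21948e+08 s.
Invert Kepler's third law: a = (GM · T² / (4π²))^(1/3).
Substituting T = 1.21948e+08 s and GM = 2.655e+21 m³/s²:
a = (2.655e+21 · (1.21948e+08)² / (4π²))^(1/3) m
a ≈ 1e+12 m = 1 Tm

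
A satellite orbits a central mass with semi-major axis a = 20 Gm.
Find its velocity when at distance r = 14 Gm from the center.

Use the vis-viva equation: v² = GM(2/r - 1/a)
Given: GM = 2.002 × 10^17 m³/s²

Convert to SI: a = 20 Gm = 2e+10 m; r = 14 Gm = 1.4e+10 m.
Vis-viva: v = √(GM · (2/r − 1/a)).
2/r − 1/a = 2/1.4e+10 − 1/2e+10 = 9.28571e-11 m⁻¹.
v = √(2.002e+17 · 9.28571e-11) m/s ≈ 4312 m/s = 4.312 km/s.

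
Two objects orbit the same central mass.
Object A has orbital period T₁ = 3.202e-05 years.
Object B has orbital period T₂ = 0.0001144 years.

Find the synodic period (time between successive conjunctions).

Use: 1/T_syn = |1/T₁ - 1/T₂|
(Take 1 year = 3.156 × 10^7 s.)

Convert to SI: T₁ = 3.202e-05 years = 1010.55 s; T₂ = 0.0001144 years = 3610.46 s.
T_syn = |T₁ · T₂ / (T₁ − T₂)|.
T_syn = |1010.55 · 3610.46 / (1010.55 − 3610.46)| s ≈ 1403 s = 4.447e-05 years.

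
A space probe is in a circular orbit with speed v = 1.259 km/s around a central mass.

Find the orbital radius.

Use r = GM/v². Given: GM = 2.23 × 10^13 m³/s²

Convert to SI: v = 1.259 km/s = 1259 m/s.
For a circular orbit, v² = GM / r, so r = GM / v².
r = 2.23e+13 / (1259)² m ≈ 1.407e+07 m = 1.407 × 10^7 m.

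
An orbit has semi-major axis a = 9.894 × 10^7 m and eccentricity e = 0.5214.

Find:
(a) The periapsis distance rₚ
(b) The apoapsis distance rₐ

(a) rₚ = a(1 − e) = 9.894e+07 · (1 − 0.5214) = 9.894e+07 · 0.4786 ≈ 4.735e+07 m = 4.735 × 10^7 m.
(b) rₐ = a(1 + e) = 9.894e+07 · (1 + 0.5214) = 9.894e+07 · 1.5214 ≈ 1.505e+08 m = 1.505 × 10^8 m.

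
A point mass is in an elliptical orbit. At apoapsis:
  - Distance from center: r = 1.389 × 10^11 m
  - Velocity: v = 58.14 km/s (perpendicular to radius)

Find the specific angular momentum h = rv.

Convert to SI: v = 58.14 km/s = 58140 m/s.
With v perpendicular to r, h = r · v.
h = 1.389e+11 · 58140 m²/s ≈ 8.076e+15 m²/s.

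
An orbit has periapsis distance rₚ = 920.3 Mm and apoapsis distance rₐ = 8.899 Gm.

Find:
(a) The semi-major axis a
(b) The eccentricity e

Convert to SI: rₚ = 920.3 Mm = 9.203e+08 m; rₐ = 8.899 Gm = 8.899e+09 m.
(a) a = (rₚ + rₐ) / 2 = (9.203e+08 + 8.899e+09) / 2 ≈ 4.91e+09 m = 4.91 Gm.
(b) e = (rₐ − rₚ) / (rₐ + rₚ) = (8.899e+09 − 9.203e+08) / (8.899e+09 + 9.203e+08) ≈ 0.8126.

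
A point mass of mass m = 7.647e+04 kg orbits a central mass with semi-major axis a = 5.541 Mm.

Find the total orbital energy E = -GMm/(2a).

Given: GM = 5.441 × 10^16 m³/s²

Convert to SI: a = 5.541 Mm = 5.541e+06 m.
E = −GMm / (2a).
E = −5.441e+16 · 7.647e+04 / (2 · 5.541e+06) J ≈ -3.754e+14 J = -375.4 TJ.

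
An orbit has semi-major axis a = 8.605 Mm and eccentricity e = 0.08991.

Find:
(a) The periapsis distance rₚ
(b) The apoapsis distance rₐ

Convert to SI: a = 8.605 Mm = 8.605e+06 m.
(a) rₚ = a(1 − e) = 8.605e+06 · (1 − 0.08991) = 8.605e+06 · 0.91009 ≈ 7.831e+06 m = 7.831 Mm.
(b) rₐ = a(1 + e) = 8.605e+06 · (1 + 0.08991) = 8.605e+06 · 1.08991 ≈ 9.379e+06 m = 9.379 Mm.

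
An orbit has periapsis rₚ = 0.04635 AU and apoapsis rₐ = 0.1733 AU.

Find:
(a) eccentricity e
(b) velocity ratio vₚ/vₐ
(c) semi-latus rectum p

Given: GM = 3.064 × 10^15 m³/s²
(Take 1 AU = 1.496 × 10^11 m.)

Convert to SI: rₚ = 0.04635 AU = 6.93396e+09 m; rₐ = 0.1733 AU = 2.59257e+10 m.
(a) e = (rₐ − rₚ)/(rₐ + rₚ) = (2.59257e+10 − 6.93396e+09)/(2.59257e+10 + 6.93396e+09) ≈ 0.578
(b) Conservation of angular momentum (rₚvₚ = rₐvₐ) gives vₚ/vₐ = rₐ/rₚ = 2.59257e+10/6.93396e+09 ≈ 3.739
(c) From a = (rₚ + rₐ)/2 = 1.64298e+10 m and e = (rₐ − rₚ)/(rₐ + rₚ) = 0.577965, p = a(1 − e²) = 1.64298e+10 · (1 − (0.577965)²) ≈ 1.094e+10 m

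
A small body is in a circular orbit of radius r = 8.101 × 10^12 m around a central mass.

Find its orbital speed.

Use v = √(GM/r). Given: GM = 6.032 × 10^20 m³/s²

For a circular orbit, gravity supplies the centripetal force, so v = √(GM / r).
v = √(6.032e+20 / 8.101e+12) m/s ≈ 8629 m/s = 8.629 km/s.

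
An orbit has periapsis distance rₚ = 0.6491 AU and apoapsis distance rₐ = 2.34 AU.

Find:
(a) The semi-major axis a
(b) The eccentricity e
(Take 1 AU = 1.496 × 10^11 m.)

Convert to SI: rₚ = 0.6491 AU = 9.71054e+10 m; rₐ = 2.34 AU = 3.50064e+11 m.
(a) a = (rₚ + rₐ) / 2 = (9.71054e+10 + 3.50064e+11) / 2 ≈ 2.236e+11 m = 1.495 AU.
(b) e = (rₐ − rₚ) / (rₐ + rₚ) = (3.50064e+11 − 9.71054e+10) / (3.50064e+11 + 9.71054e+10) ≈ 0.5657.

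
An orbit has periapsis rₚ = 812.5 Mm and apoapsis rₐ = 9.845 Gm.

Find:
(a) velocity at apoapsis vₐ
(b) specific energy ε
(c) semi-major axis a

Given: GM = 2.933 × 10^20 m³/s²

Convert to SI: rₚ = 812.5 Mm = 8.125e+08 m; rₐ = 9.845 Gm = 9.845e+09 m.
(a) With a = (rₚ + rₐ)/2 = 5.32875e+09 m, vₐ = √(GM (2/rₐ − 1/a)) = √(2.933e+20 · (2/9.845e+09 − 1/5.32875e+09)) m/s ≈ 6.74e+04 m/s
(b) With a = (rₚ + rₐ)/2 = 5.32875e+09 m, ε = −GM/(2a) = −2.933e+20/(2 · 5.32875e+09) J/kg ≈ -2.752e+10 J/kg
(c) a = (rₚ + rₐ)/2 = (8.125e+08 + 9.845e+09)/2 ≈ 5.329e+09 m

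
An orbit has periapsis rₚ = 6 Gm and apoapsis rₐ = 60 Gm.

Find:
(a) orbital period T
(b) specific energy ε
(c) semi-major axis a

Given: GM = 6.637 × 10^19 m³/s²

Convert to SI: rₚ = 6 Gm = 6e+09 m; rₐ = 60 Gm = 6e+10 m.
(a) With a = (rₚ + rₐ)/2 = 3.3e+10 m, T = 2π √(a³/GM) = 2π √((3.3e+10)³/6.637e+19) s ≈ 4.623e+06 s
(b) With a = (rₚ + rₐ)/2 = 3.3e+10 m, ε = −GM/(2a) = −6.637e+19/(2 · 3.3e+10) J/kg ≈ -1.006e+09 J/kg
(c) a = (rₚ + rₐ)/2 = (6e+09 + 6e+10)/2 ≈ 3.3e+10 m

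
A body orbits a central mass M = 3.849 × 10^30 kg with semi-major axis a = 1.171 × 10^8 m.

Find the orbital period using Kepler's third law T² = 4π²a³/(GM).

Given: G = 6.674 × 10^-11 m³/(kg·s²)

GM = G · M = 6.674e-11 · 3.849e+30 = 2.56882e+20 m³/s².
Kepler's third law: T = 2π √(a³ / GM).
Substituting a = 1.171e+08 m and GM = 2.56882e+20 m³/s²:
T = 2π √((1.171e+08)³ / 2.56882e+20) s
T ≈ 496.8 s = 8.279 minutes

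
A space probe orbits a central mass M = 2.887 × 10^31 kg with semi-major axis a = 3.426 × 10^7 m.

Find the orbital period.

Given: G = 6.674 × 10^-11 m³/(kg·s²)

GM = G · M = 6.674e-11 · 2.887e+31 = 1.92678e+21 m³/s².
Kepler's third law: T = 2π √(a³ / GM).
Substituting a = 3.426e+07 m and GM = 1.92678e+21 m³/s²:
T = 2π √((3.426e+07)³ / 1.92678e+21) s
T ≈ 28.7 s = 28.7 seconds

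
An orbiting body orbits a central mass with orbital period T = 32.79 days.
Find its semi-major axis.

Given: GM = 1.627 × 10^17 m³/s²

Convert to SI: T = 32.79 days = 2.83306e+06 s.
Invert Kepler's third law: a = (GM · T² / (4π²))^(1/3).
Substituting T = 2.83306e+06 s and GM = 1.627e+17 m³/s²:
a = (1.627e+17 · (2.83306e+06)² / (4π²))^(1/3) m
a ≈ 3.21e+09 m = 3.21 Gm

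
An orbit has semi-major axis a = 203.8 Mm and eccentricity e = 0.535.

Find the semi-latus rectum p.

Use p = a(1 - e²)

Convert to SI: a = 203.8 Mm = 2.038e+08 m.
p = a (1 − e²).
p = 2.038e+08 · (1 − (0.535)²) = 2.038e+08 · 0.713775 ≈ 1.455e+08 m = 145.5 Mm.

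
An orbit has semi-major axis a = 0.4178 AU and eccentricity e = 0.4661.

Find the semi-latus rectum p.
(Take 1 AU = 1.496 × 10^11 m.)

Convert to SI: a = 0.4178 AU = 6.25029e+10 m.
p = a (1 − e²).
p = 6.25029e+10 · (1 − (0.4661)²) = 6.25029e+10 · 0.782751 ≈ 4.892e+10 m = 0.327 AU.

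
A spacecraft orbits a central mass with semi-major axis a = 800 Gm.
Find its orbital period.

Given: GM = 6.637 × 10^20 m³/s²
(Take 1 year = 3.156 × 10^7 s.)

Convert to SI: a = 800 Gm = 8e+11 m.
Kepler's third law: T = 2π √(a³ / GM).
Substituting a = 8e+11 m and GM = 6.637e+20 m³/s²:
T = 2π √((8e+11)³ / 6.637e+20) s
T ≈ 1.745e+08 s = 5.53 years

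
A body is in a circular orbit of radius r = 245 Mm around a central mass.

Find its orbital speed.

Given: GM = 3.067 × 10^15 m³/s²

Convert to SI: r = 245 Mm = 2.45e+08 m.
For a circular orbit, gravity supplies the centripetal force, so v = √(GM / r).
v = √(3.067e+15 / 2.45e+08) m/s ≈ 3538 m/s = 3.538 km/s.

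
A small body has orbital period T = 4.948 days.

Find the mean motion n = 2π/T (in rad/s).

Convert to SI: T = 4.948 days = 427507 s.
n = 2π / T.
n = 2π / 427507 s ≈ 1.47e-05 rad/s.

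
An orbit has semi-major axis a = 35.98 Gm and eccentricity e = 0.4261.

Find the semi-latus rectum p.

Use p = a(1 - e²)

Convert to SI: a = 35.98 Gm = 3.598e+10 m.
p = a (1 − e²).
p = 3.598e+10 · (1 − (0.4261)²) = 3.598e+10 · 0.818439 ≈ 2.945e+10 m = 29.45 Gm.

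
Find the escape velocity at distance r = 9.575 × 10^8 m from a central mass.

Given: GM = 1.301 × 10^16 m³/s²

Escape velocity comes from setting total energy to zero: ½v² − GM/r = 0 ⇒ v_esc = √(2GM / r).
v_esc = √(2 · 1.301e+16 / 9.575e+08) m/s ≈ 5213 m/s = 5.213 km/s.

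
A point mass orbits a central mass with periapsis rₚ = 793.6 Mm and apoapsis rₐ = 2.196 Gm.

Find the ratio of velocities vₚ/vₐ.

Convert to SI: rₚ = 793.6 Mm = 7.936e+08 m; rₐ = 2.196 Gm = 2.196e+09 m.
Conservation of angular momentum gives rₚvₚ = rₐvₐ, so vₚ/vₐ = rₐ/rₚ.
vₚ/vₐ = 2.196e+09 / 7.936e+08 ≈ 2.767.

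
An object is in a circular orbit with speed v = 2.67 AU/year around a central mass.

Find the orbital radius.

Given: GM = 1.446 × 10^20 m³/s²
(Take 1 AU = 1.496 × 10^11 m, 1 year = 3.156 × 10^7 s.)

Convert to SI: v = 2.67 AU/year = 12656.3 m/s.
For a circular orbit, v² = GM / r, so r = GM / v².
r = 1.446e+20 / (12656.3)² m ≈ 9.027e+11 m = 6.034 AU.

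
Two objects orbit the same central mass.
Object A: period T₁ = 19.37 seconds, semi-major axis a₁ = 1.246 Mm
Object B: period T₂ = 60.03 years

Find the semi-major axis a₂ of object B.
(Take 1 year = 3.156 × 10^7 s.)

Convert to SI: a₁ = 1.246 Mm = 1.246e+06 m; T₂ = 60.03 years = 1.89455e+09 s.
Kepler's third law: (T₁/T₂)² = (a₁/a₂)³ ⇒ a₂ = a₁ · (T₂/T₁)^(2/3).
T₂/T₁ = 1.89455e+09 / 19.37 = 9.78083e+07.
a₂ = 1.246e+06 · (9.78083e+07)^(2/3) m ≈ 2.645e+11 m = 264.5 Gm.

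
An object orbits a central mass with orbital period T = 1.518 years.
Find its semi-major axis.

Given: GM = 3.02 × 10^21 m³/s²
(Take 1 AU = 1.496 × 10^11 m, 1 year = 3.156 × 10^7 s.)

Convert to SI: T = 1.518 years = 4.79081e+07 s.
Invert Kepler's third law: a = (GM · T² / (4π²))^(1/3).
Substituting T = 4.79081e+07 s and GM = 3.02e+21 m³/s²:
a = (3.02e+21 · (4.79081e+07)² / (4π²))^(1/3) m
a ≈ 5.6e+11 m = 3.743 AU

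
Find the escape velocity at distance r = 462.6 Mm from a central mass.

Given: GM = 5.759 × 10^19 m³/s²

Convert to SI: r = 462.6 Mm = 4.626e+08 m.
Escape velocity comes from setting total energy to zero: ½v² − GM/r = 0 ⇒ v_esc = √(2GM / r).
v_esc = √(2 · 5.759e+19 / 4.626e+08) m/s ≈ 4.99e+05 m/s = 499 km/s.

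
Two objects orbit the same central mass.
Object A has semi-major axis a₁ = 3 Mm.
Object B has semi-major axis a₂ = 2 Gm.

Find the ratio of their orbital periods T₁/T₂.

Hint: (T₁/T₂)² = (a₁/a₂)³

Convert to SI: a₁ = 3 Mm = 3e+06 m; a₂ = 2 Gm = 2e+09 m.
From Kepler's third law, (T₁/T₂)² = (a₁/a₂)³, so T₁/T₂ = (a₁/a₂)^(3/2).
a₁/a₂ = 3e+06 / 2e+09 = 0.0015.
T₁/T₂ = (0.0015)^(3/2) ≈ 5.809e-05.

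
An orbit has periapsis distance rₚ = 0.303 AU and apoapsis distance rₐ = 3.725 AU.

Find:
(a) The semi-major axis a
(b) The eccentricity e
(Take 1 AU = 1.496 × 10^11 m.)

Convert to SI: rₚ = 0.303 AU = 4.53288e+10 m; rₐ = 3.725 AU = 5.5726e+11 m.
(a) a = (rₚ + rₐ) / 2 = (4.53288e+10 + 5.5726e+11) / 2 ≈ 3.013e+11 m = 2.014 AU.
(b) e = (rₐ − rₚ) / (rₐ + rₚ) = (5.5726e+11 − 4.53288e+10) / (5.5726e+11 + 4.53288e+10) ≈ 0.8496.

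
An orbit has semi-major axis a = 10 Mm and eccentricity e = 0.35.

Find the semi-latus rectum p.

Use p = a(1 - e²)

Convert to SI: a = 10 Mm = 1e+07 m.
p = a (1 − e²).
p = 1e+07 · (1 − (0.35)²) = 1e+07 · 0.8775 ≈ 8.775e+06 m = 8.775 Mm.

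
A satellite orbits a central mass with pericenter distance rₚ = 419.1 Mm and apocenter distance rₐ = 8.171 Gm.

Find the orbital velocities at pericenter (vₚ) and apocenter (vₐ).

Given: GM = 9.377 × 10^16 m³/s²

Convert to SI: rₚ = 419.1 Mm = 4.191e+08 m; rₐ = 8.171 Gm = 8.171e+09 m.
Use the vis-viva equation v² = GM(2/r − 1/a) with a = (rₚ + rₐ)/2 = (4.191e+08 + 8.171e+09)/2 = 4.29505e+09 m.
vₚ = √(GM · (2/rₚ − 1/a)) = √(9.377e+16 · (2/4.191e+08 − 1/4.29505e+09)) m/s ≈ 2.063e+04 m/s = 20.63 km/s.
vₐ = √(GM · (2/rₐ − 1/a)) = √(9.377e+16 · (2/8.171e+09 − 1/4.29505e+09)) m/s ≈ 1058 m/s = 1.058 km/s.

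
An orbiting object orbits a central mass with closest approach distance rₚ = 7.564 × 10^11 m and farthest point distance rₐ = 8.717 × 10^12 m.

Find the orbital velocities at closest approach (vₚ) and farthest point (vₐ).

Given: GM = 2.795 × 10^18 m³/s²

Use the vis-viva equation v² = GM(2/r − 1/a) with a = (rₚ + rₐ)/2 = (7.564e+11 + 8.717e+12)/2 = 4.7367e+12 m.
vₚ = √(GM · (2/rₚ − 1/a)) = √(2.795e+18 · (2/7.564e+11 − 1/4.7367e+12)) m/s ≈ 2608 m/s = 2.608 km/s.
vₐ = √(GM · (2/rₐ − 1/a)) = √(2.795e+18 · (2/8.717e+12 − 1/4.7367e+12)) m/s ≈ 226.3 m/s = 226.3 m/s.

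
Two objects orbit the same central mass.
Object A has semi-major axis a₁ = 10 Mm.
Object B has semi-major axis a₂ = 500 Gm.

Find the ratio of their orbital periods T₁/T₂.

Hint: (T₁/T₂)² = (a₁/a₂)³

Convert to SI: a₁ = 10 Mm = 1e+07 m; a₂ = 500 Gm = 5e+11 m.
From Kepler's third law, (T₁/T₂)² = (a₁/a₂)³, so T₁/T₂ = (a₁/a₂)^(3/2).
a₁/a₂ = 1e+07 / 5e+11 = 2e-05.
T₁/T₂ = (2e-05)^(3/2) ≈ 8.944e-08.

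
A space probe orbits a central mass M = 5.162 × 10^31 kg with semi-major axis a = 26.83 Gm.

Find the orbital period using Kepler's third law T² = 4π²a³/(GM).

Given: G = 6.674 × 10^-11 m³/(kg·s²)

Convert to SI: a = 26.83 Gm = 2.683e+10 m.
GM = G · M = 6.674e-11 · 5.162e+31 = 3.44512e+21 m³/s².
Kepler's third law: T = 2π √(a³ / GM).
Substituting a = 2.683e+10 m and GM = 3.44512e+21 m³/s²:
T = 2π √((2.683e+10)³ / 3.44512e+21) s
T ≈ 4.704e+05 s = 5.445 days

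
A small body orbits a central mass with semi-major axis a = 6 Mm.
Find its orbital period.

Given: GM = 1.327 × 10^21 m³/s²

Convert to SI: a = 6 Mm = 6e+06 m.
Kepler's third law: T = 2π √(a³ / GM).
Substituting a = 6e+06 m and GM = 1.327e+21 m³/s²:
T = 2π √((6e+06)³ / 1.327e+21) s
T ≈ 2.535 s = 2.535 seconds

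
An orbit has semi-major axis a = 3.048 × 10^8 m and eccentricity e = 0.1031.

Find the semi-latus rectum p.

p = a (1 − e²).
p = 3.048e+08 · (1 − (0.1031)²) = 3.048e+08 · 0.98937 ≈ 3.016e+08 m = 3.016 × 10^8 m.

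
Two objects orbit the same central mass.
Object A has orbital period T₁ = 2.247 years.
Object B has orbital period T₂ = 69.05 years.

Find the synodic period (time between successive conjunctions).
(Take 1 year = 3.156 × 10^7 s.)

Convert to SI: T₁ = 2.247 years = 7.09153e+07 s; T₂ = 69.05 years = 2.17922e+09 s.
T_syn = |T₁ · T₂ / (T₁ − T₂)|.
T_syn = |7.09153e+07 · 2.17922e+09 / (7.09153e+07 − 2.17922e+09)| s ≈ 7.33e+07 s = 2.323 years.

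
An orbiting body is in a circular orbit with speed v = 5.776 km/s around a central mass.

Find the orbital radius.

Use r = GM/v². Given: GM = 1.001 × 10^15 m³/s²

Convert to SI: v = 5.776 km/s = 5776 m/s.
For a circular orbit, v² = GM / r, so r = GM / v².
r = 1.001e+15 / (5776)² m ≈ 3e+07 m = 30 Mm.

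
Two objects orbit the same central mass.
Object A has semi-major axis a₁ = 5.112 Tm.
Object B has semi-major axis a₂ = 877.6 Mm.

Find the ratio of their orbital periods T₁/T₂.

Convert to SI: a₁ = 5.112 Tm = 5.112e+12 m; a₂ = 877.6 Mm = 8.776e+08 m.
From Kepler's third law, (T₁/T₂)² = (a₁/a₂)³, so T₁/T₂ = (a₁/a₂)^(3/2).
a₁/a₂ = 5.112e+12 / 8.776e+08 = 5824.98.
T₁/T₂ = (5824.98)^(3/2) ≈ 4.446e+05.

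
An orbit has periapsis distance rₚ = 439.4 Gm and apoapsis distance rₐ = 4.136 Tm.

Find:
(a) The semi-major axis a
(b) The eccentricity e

Convert to SI: rₚ = 439.4 Gm = 4.394e+11 m; rₐ = 4.136 Tm = 4.136e+12 m.
(a) a = (rₚ + rₐ) / 2 = (4.394e+11 + 4.136e+12) / 2 ≈ 2.288e+12 m = 2.288 Tm.
(b) e = (rₐ − rₚ) / (rₐ + rₚ) = (4.136e+12 − 4.394e+11) / (4.136e+12 + 4.394e+11) ≈ 0.8079.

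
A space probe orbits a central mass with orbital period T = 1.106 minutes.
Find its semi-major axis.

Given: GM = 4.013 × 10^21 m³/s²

Convert to SI: T = 1.106 minutes = 66.36 s.
Invert Kepler's third law: a = (GM · T² / (4π²))^(1/3).
Substituting T = 66.36 s and GM = 4.013e+21 m³/s²:
a = (4.013e+21 · (66.36)² / (4π²))^(1/3) m
a ≈ 7.65e+07 m = 7.65 × 10^7 m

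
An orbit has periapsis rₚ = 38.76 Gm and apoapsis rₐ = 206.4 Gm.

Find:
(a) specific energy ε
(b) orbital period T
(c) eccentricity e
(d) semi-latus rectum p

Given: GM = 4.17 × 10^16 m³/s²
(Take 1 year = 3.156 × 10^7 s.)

Convert to SI: rₚ = 38.76 Gm = 3.876e+10 m; rₐ = 206.4 Gm = 2.064e+11 m.
(a) With a = (rₚ + rₐ)/2 = 1.2258e+11 m, ε = −GM/(2a) = −4.17e+16/(2 · 1.2258e+11) J/kg ≈ -1.701e+05 J/kg
(b) With a = (rₚ + rₐ)/2 = 1.2258e+11 m, T = 2π √(a³/GM) = 2π √((1.2258e+11)³/4.17e+16) s ≈ 1.321e+09 s
(c) e = (rₐ − rₚ)/(rₐ + rₚ) = (2.064e+11 − 3.876e+10)/(2.064e+11 + 3.876e+10) ≈ 0.6838
(d) From a = (rₚ + rₐ)/2 = 1.2258e+11 m and e = (rₐ − rₚ)/(rₐ + rₚ) = 0.683798, p = a(1 − e²) = 1.2258e+11 · (1 − (0.683798)²) ≈ 6.526e+10 m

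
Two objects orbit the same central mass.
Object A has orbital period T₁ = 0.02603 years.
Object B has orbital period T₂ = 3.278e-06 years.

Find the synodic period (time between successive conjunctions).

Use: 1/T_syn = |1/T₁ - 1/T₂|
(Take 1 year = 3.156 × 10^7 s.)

Convert to SI: T₁ = 0.02603 years = 821507 s; T₂ = 3.278e-06 years = 103.454 s.
T_syn = |T₁ · T₂ / (T₁ − T₂)|.
T_syn = |821507 · 103.454 / (821507 − 103.454)| s ≈ 103.5 s = 3.278e-06 years.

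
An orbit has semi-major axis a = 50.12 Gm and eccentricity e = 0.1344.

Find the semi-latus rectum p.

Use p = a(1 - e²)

Convert to SI: a = 50.12 Gm = 5.012e+10 m.
p = a (1 − e²).
p = 5.012e+10 · (1 − (0.1344)²) = 5.012e+10 · 0.981937 ≈ 4.921e+10 m = 49.21 Gm.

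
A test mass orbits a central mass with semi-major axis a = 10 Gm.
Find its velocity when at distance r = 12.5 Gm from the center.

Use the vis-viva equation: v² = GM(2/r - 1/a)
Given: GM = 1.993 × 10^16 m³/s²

Convert to SI: a = 10 Gm = 1e+10 m; r = 12.5 Gm = 1.25e+10 m.
Vis-viva: v = √(GM · (2/r − 1/a)).
2/r − 1/a = 2/1.25e+10 − 1/1e+10 = 6e-11 m⁻¹.
v = √(1.993e+16 · 6e-11) m/s ≈ 1094 m/s = 1.094 km/s.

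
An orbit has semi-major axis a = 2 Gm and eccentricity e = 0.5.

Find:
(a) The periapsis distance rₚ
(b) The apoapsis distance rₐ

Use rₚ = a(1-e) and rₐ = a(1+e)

Convert to SI: a = 2 Gm = 2e+09 m.
(a) rₚ = a(1 − e) = 2e+09 · (1 − 0.5) = 2e+09 · 0.5 ≈ 1e+09 m = 1 Gm.
(b) rₐ = a(1 + e) = 2e+09 · (1 + 0.5) = 2e+09 · 1.5 ≈ 3e+09 m = 3 Gm.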